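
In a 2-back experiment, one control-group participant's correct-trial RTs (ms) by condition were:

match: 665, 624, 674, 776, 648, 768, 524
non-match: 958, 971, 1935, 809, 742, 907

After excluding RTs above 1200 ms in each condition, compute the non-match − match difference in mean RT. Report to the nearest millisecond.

non-match: exclude 1935
M(match) = 4679/7 = 668.429
M(non-match) = 4387/5 = 877.400
Difference = 877.400 − 668.429 = 208.971 ms

209 ms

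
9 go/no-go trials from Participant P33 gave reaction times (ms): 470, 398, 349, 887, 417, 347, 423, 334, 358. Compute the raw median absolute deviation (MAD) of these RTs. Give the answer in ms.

Sorted: 334, 347, 349, 358, 398, 417, 423, 470, 887 → median = 398
|x − 398|: 72, 0, 49, 489, 19, 51, 25, 64, 40
Sorted deviations: 0, 19, 25, 40, 49, 51, 64, 72, 489 → MAD = 49

49 ms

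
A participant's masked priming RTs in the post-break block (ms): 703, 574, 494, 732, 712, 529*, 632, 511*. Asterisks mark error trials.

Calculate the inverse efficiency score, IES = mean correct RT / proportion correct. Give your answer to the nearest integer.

Correct trials (n=6): 703, 574, 494, 732, 712, 632
Mean correct RT = 3847/6 = 641.1667 ms
Proportion correct = 6/8
IES = 641.1667 / (6/8) = 854.889 ms

855 ms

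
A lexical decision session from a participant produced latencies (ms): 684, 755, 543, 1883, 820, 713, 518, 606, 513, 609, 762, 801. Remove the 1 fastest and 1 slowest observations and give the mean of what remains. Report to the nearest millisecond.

Sorted: 513, 518, 543, 606, 609, 684, 713, 755, 762, 801, 820, 1883
Drop lowest 1 (513) and highest 1 (1883)
Remaining (n=10): Σ = 6811, mean = 6811/10 = 681.100

681 ms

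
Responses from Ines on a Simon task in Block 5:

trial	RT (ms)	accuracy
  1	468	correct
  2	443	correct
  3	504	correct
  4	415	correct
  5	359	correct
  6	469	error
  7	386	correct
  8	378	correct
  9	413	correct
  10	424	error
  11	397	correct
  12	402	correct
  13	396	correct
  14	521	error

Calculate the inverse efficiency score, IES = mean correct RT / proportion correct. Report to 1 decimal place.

527.7 ms

Correct trials (n=11): 468, 443, 504, 415, 359, 386, 378, 413, 397, 402, 396
Mean correct RT = 4561/11 = 414.6364 ms
Proportion correct = 11/14
IES = 414.6364 / (11/14) = 527.719 ms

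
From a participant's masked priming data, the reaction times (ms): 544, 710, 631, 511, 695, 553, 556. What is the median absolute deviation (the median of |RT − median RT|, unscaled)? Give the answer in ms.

45 ms

Sorted: 511, 544, 553, 556, 631, 695, 710 → median = 556
|x − 556|: 12, 154, 75, 45, 139, 3, 0
Sorted deviations: 0, 3, 12, 45, 75, 139, 154 → MAD = 45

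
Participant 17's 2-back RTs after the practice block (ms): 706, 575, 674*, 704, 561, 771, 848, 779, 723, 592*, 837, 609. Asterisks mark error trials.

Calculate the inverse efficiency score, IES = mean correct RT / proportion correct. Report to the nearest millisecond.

854 ms

Correct trials (n=10): 706, 575, 704, 561, 771, 848, 779, 723, 837, 609
Mean correct RT = 7113/10 = 711.3000 ms
Proportion correct = 10/12
IES = 711.3000 / (10/12) = 853.560 ms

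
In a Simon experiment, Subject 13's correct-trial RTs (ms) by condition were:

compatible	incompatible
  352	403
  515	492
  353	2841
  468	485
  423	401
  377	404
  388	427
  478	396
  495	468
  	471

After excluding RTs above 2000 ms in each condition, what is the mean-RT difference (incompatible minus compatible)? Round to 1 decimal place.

10.9 ms

incompatible: exclude 2841
M(compatible) = 3849/9 = 427.667
M(incompatible) = 3947/9 = 438.556
Difference = 438.556 − 427.667 = 10.889 ms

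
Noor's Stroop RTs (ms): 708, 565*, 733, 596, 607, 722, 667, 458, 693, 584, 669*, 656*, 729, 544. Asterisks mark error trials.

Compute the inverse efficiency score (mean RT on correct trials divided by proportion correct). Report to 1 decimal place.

Correct trials (n=11): 708, 733, 596, 607, 722, 667, 458, 693, 584, 729, 544
Mean correct RT = 7041/11 = 640.0909 ms
Proportion correct = 11/14
IES = 640.0909 / (11/14) = 814.661 ms

814.7 ms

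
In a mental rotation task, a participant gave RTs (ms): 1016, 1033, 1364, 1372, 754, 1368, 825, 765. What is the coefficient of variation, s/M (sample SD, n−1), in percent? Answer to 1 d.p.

25.7%

n = 8, Σ = 8497, M = 1062.1250
Σ(x−M)² = 523138.875; s = √(523138.875/7) = 273.3754
CV = 273.3754 / 1062.1250 = 0.25739 = 25.739%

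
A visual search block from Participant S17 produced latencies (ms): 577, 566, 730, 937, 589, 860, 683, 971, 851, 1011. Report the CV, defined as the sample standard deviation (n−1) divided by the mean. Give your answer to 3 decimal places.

0.219

n = 10, Σ = 7775, M = 777.5000
Σ(x−M)² = 261264.500; s = √(261264.500/9) = 170.3801
CV = 170.3801 / 777.5000 = 0.21914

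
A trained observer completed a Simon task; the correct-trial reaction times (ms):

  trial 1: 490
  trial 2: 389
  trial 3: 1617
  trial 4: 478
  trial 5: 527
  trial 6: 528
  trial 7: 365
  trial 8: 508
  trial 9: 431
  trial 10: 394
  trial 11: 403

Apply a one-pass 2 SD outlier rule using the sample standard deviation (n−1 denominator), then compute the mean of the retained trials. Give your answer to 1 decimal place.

451.3 ms

n = 11, ΣRT = 6130, M = 557.273
Σ(x−M)² = 1269720.18; s = √(1269720.18/10) = 356.331
Cutoffs: 557.273 ± 2·356.331 → [-155.4, 1269.9]
Outside: 1617 → excluded.
Retained (n=10): Σ = 4513, mean = 4513/10 = 451.300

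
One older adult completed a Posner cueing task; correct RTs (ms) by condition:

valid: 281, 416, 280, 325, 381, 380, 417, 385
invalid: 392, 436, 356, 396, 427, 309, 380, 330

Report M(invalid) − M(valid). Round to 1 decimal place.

M(valid) = 2865/8 = 358.125
M(invalid) = 3026/8 = 378.250
Difference = 378.250 − 358.125 = 20.125 ms

20.1 ms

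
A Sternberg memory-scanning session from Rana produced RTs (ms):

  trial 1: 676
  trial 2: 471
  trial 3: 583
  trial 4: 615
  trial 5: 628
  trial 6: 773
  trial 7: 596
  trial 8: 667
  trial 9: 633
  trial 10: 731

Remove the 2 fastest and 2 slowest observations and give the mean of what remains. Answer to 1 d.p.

635.8 ms

Sorted: 471, 583, 596, 615, 628, 633, 667, 676, 731, 773
Drop lowest 2 (471, 583) and highest 2 (731, 773)
Remaining (n=6): Σ = 3815, mean = 3815/6 = 635.833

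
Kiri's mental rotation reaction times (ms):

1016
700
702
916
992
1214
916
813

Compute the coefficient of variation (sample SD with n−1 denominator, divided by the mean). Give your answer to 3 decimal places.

0.189

n = 8, Σ = 7269, M = 908.6250
Σ(x−M)² = 207205.875; s = √(207205.875/7) = 172.0489
CV = 172.0489 / 908.6250 = 0.18935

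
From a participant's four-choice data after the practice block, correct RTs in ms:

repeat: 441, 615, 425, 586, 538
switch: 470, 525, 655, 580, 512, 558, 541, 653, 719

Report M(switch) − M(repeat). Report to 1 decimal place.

M(repeat) = 2605/5 = 521.000
M(switch) = 5213/9 = 579.222
Difference = 579.222 − 521.000 = 58.222 ms

58.2 ms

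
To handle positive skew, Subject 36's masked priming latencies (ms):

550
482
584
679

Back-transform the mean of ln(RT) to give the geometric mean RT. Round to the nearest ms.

569 ms

ln(RT): 6.3099, 6.1779, 6.3699, 6.5206
Mean ln(RT) = 25.3784/4 = 6.34460
Geometric mean = exp(6.34460) = 569.41 ms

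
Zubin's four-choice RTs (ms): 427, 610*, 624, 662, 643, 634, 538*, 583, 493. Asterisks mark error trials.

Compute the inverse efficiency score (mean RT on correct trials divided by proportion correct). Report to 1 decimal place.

746.8 ms

Correct trials (n=7): 427, 624, 662, 643, 634, 583, 493
Mean correct RT = 4066/7 = 580.8571 ms
Proportion correct = 7/9
IES = 580.8571 / (7/9) = 746.816 ms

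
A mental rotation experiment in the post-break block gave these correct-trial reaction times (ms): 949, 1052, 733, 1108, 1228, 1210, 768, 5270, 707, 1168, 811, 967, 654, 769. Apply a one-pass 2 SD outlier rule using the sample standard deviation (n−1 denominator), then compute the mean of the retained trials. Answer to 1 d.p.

n = 14, ΣRT = 17394, M = 1242.429
Σ(x−M)² = 17972223.43; s = √(17972223.43/13) = 1175.789
Cutoffs: 1242.429 ± 2·1175.789 → [-1109.1, 3594.0]
Outside: 5270 → excluded.
Retained (n=13): Σ = 12124, mean = 12124/13 = 932.615

932.6 ms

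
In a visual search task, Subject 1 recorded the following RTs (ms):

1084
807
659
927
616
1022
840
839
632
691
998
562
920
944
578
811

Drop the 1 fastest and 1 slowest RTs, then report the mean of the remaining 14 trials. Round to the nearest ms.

Sorted: 562, 578, 616, 632, 659, 691, 807, 811, 839, 840, 920, 927, 944, 998, 1022, 1084
Drop lowest 1 (562) and highest 1 (1084)
Remaining (n=14): Σ = 11284, mean = 11284/14 = 806.000

806 ms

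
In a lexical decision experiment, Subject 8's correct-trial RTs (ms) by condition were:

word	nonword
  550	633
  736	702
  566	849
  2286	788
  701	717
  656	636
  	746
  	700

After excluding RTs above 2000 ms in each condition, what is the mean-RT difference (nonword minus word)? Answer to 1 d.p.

79.6 ms

word: exclude 2286
M(word) = 3209/5 = 641.800
M(nonword) = 5771/8 = 721.375
Difference = 721.375 − 641.800 = 79.575 ms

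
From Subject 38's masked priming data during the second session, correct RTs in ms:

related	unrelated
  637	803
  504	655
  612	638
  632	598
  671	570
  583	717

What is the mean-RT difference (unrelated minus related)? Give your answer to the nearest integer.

57 ms

M(related) = 3639/6 = 606.500
M(unrelated) = 3981/6 = 663.500
Difference = 663.500 − 606.500 = 57.000 ms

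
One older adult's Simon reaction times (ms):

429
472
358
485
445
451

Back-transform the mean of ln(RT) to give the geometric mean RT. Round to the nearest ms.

438 ms

ln(RT): 6.0615, 6.1570, 5.8805, 6.1841, 6.0981, 6.1115
Mean ln(RT) = 36.4927/6 = 6.08211
Geometric mean = exp(6.08211) = 437.95 ms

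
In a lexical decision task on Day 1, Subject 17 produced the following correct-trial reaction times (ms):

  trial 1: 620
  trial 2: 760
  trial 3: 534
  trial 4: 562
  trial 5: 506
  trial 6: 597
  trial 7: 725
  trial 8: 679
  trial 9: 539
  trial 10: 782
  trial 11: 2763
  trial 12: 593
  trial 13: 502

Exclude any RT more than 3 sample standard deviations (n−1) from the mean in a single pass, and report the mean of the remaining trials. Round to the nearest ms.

n = 13, ΣRT = 10162, M = 781.692
Σ(x−M)² = 4358420.77; s = √(4358420.77/12) = 602.662
Cutoffs: 781.692 ± 3·602.662 → [-1026.3, 2589.7]
Outside: 2763 → excluded.
Retained (n=12): Σ = 7399, mean = 7399/12 = 616.583

617 ms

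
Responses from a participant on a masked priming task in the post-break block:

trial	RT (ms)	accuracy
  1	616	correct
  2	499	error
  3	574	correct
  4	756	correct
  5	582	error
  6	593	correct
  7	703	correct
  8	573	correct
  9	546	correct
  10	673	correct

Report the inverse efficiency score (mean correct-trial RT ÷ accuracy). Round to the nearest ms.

Correct trials (n=8): 616, 574, 756, 593, 703, 573, 546, 673
Mean correct RT = 5034/8 = 629.2500 ms
Proportion correct = 8/10
IES = 629.2500 / (8/10) = 786.562 ms

787 ms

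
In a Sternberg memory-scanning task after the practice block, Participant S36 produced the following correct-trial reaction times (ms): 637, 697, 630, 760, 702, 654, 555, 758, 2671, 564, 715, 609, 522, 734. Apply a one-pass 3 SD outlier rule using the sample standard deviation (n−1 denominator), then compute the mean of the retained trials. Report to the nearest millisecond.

n = 14, ΣRT = 11208, M = 800.571
Σ(x−M)² = 3842065.43; s = √(3842065.43/13) = 543.639
Cutoffs: 800.571 ± 3·543.639 → [-830.3, 2431.5]
Outside: 2671 → excluded.
Retained (n=13): Σ = 8537, mean = 8537/13 = 656.692

657 ms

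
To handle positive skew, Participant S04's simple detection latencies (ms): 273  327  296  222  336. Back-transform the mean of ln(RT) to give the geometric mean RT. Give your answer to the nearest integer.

288 ms

ln(RT): 5.6095, 5.7900, 5.6904, 5.4027, 5.8171
Mean ln(RT) = 28.3096/5 = 5.66192
Geometric mean = exp(5.66192) = 287.70 ms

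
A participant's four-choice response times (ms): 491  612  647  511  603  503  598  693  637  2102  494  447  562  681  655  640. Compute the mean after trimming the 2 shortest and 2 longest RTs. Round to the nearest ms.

Sorted: 447, 491, 494, 503, 511, 562, 598, 603, 612, 637, 640, 647, 655, 681, 693, 2102
Drop lowest 2 (447, 491) and highest 2 (693, 2102)
Remaining (n=12): Σ = 7143, mean = 7143/12 = 595.250

595 ms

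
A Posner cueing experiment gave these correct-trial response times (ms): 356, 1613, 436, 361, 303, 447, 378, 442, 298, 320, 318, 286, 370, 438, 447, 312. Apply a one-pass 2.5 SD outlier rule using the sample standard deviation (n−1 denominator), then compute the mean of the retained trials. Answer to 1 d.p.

367.5 ms

n = 16, ΣRT = 7125, M = 445.312
Σ(x−M)² = 1505957.44; s = √(1505957.44/15) = 316.855
Cutoffs: 445.312 ± 2.5·316.855 → [-346.8, 1237.5]
Outside: 1613 → excluded.
Retained (n=15): Σ = 5512, mean = 5512/15 = 367.467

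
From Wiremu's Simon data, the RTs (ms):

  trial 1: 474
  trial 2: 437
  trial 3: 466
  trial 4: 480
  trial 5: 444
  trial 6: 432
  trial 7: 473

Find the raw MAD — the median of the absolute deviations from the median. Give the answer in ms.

14 ms

Sorted: 432, 437, 444, 466, 473, 474, 480 → median = 466
|x − 466|: 8, 29, 0, 14, 22, 34, 7
Sorted deviations: 0, 7, 8, 14, 22, 29, 34 → MAD = 14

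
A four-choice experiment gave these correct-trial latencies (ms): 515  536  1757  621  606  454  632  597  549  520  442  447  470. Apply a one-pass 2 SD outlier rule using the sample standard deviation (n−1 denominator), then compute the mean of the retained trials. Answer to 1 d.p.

532.4 ms

n = 13, ΣRT = 8146, M = 626.615
Σ(x−M)² = 1437861.08; s = √(1437861.08/12) = 346.153
Cutoffs: 626.615 ± 2·346.153 → [-65.7, 1318.9]
Outside: 1757 → excluded.
Retained (n=12): Σ = 6389, mean = 6389/12 = 532.417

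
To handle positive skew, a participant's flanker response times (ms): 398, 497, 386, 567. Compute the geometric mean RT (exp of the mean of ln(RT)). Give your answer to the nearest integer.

456 ms

ln(RT): 5.9865, 6.2086, 5.9558, 6.3404
Mean ln(RT) = 24.4912/4 = 6.12281
Geometric mean = exp(6.12281) = 456.14 ms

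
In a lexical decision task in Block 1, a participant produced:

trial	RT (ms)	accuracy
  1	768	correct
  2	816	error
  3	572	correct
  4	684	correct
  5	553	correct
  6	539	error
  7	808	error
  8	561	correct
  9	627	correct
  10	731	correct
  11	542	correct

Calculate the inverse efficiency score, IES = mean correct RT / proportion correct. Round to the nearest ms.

866 ms

Correct trials (n=8): 768, 572, 684, 553, 561, 627, 731, 542
Mean correct RT = 5038/8 = 629.7500 ms
Proportion correct = 8/11
IES = 629.7500 / (8/11) = 865.906 ms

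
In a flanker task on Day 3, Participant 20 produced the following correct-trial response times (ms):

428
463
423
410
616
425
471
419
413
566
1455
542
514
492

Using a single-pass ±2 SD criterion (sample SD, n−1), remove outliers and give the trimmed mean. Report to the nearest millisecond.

476 ms

n = 14, ΣRT = 7637, M = 545.500
Σ(x−M)² = 944055.50; s = √(944055.50/13) = 269.480
Cutoffs: 545.500 ± 2·269.480 → [6.5, 1084.5]
Outside: 1455 → excluded.
Retained (n=13): Σ = 6182, mean = 6182/13 = 475.538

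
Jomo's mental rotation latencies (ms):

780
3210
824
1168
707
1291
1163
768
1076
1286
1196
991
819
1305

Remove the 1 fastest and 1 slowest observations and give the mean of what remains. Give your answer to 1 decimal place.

Sorted: 707, 768, 780, 819, 824, 991, 1076, 1163, 1168, 1196, 1286, 1291, 1305, 3210
Drop lowest 1 (707) and highest 1 (3210)
Remaining (n=12): Σ = 12667, mean = 12667/12 = 1055.583

1055.6 ms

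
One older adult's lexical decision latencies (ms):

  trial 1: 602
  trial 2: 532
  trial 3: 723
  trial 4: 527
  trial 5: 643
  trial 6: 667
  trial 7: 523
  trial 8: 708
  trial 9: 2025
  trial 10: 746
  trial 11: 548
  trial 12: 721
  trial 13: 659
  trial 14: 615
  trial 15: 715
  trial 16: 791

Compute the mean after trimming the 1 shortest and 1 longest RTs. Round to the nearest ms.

Sorted: 523, 527, 532, 548, 602, 615, 643, 659, 667, 708, 715, 721, 723, 746, 791, 2025
Drop lowest 1 (523) and highest 1 (2025)
Remaining (n=14): Σ = 9197, mean = 9197/14 = 656.929

657 ms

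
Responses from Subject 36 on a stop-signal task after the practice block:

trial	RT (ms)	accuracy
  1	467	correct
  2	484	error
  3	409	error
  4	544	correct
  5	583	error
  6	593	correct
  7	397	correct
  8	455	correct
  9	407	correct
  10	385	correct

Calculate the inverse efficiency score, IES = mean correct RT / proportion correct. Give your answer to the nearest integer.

663 ms

Correct trials (n=7): 467, 544, 593, 397, 455, 407, 385
Mean correct RT = 3248/7 = 464.0000 ms
Proportion correct = 7/10
IES = 464.0000 / (7/10) = 662.857 ms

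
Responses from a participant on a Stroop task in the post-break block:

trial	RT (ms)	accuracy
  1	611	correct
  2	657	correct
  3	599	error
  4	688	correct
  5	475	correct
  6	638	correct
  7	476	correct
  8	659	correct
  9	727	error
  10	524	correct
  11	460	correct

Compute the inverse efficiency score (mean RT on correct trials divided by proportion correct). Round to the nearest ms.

Correct trials (n=9): 611, 657, 688, 475, 638, 476, 659, 524, 460
Mean correct RT = 5188/9 = 576.4444 ms
Proportion correct = 9/11
IES = 576.4444 / (9/11) = 704.543 ms

705 ms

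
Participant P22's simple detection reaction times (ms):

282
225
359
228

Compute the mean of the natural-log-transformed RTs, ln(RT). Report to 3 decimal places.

ln(RT): 5.6419, 5.4161, 5.8833, 5.4293
Σ ln(RT) = 22.3707
Mean = 22.3707/4 = 5.59267

5.593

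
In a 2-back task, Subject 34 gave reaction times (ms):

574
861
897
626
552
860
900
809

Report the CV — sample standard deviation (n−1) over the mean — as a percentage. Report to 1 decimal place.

19.7%

n = 8, Σ = 6079, M = 759.8750
Σ(x−M)² = 156786.875; s = √(156786.875/7) = 149.6600
CV = 149.6600 / 759.8750 = 0.19695 = 19.695%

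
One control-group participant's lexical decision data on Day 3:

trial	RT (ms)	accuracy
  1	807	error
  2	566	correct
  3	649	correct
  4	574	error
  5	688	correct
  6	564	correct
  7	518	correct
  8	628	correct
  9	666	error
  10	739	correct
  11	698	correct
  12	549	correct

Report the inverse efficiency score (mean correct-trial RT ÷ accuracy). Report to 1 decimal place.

829.5 ms

Correct trials (n=9): 566, 649, 688, 564, 518, 628, 739, 698, 549
Mean correct RT = 5599/9 = 622.1111 ms
Proportion correct = 9/12
IES = 622.1111 / (9/12) = 829.481 ms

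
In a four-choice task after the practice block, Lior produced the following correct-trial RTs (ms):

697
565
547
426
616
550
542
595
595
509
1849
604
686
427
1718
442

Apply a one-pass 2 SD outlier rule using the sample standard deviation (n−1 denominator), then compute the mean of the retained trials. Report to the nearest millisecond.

n = 16, ΣRT = 11368, M = 710.500
Σ(x−M)² = 2735036.00; s = √(2735036.00/15) = 427.008
Cutoffs: 710.500 ± 2·427.008 → [-143.5, 1564.5]
Outside: 1718, 1849 → excluded.
Retained (n=14): Σ = 7801, mean = 7801/14 = 557.214

557 ms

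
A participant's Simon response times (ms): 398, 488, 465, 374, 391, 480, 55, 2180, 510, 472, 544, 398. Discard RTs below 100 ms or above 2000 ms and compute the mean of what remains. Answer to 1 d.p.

452.0 ms

Excluded: 55, 2180
Retained (n=10): Σ = 4520
Mean = 4520/10 = 452.0000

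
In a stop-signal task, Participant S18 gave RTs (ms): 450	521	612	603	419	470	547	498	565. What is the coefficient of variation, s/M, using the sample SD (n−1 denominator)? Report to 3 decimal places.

0.129

n = 9, Σ = 4685, M = 520.5556
Σ(x−M)² = 36190.222; s = √(36190.222/8) = 67.2590
CV = 67.2590 / 520.5556 = 0.12921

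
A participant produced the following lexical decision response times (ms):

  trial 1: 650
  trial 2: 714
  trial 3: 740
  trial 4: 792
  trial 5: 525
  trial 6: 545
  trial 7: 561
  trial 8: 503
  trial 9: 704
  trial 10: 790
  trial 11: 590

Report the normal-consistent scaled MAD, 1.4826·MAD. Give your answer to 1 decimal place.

Sorted: 503, 525, 545, 561, 590, 650, 704, 714, 740, 790, 792 → median = 650
|x − 650| sorted: 0, 54, 60, 64, 89, 90, 105, 125, 140, 142, 147 → MAD = 90
Robust SD ≈ 1.4826 × 90 = 133.434

133.4 ms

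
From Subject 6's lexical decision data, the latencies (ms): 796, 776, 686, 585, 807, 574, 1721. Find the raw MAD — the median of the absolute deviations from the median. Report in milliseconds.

90 ms

Sorted: 574, 585, 686, 776, 796, 807, 1721 → median = 776
|x − 776|: 20, 0, 90, 191, 31, 202, 945
Sorted deviations: 0, 20, 31, 90, 191, 202, 945 → MAD = 90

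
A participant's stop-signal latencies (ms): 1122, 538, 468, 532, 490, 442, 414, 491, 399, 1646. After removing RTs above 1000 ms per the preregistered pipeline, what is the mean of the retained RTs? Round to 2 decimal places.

Excluded: 1122, 1646
Retained (n=8): Σ = 3774
Mean = 3774/8 = 471.7500

471.75 ms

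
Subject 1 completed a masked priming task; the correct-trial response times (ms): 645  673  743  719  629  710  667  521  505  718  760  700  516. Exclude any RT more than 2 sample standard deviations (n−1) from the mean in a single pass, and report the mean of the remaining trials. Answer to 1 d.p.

654.3 ms

n = 13, ΣRT = 8506, M = 654.308
Σ(x−M)² = 92898.77; s = √(92898.77/12) = 87.986
Cutoffs: 654.308 ± 2·87.986 → [478.3, 830.3]
No RTs fall outside the cutoffs; all 13 retained. Mean = 8506/13 = 654.308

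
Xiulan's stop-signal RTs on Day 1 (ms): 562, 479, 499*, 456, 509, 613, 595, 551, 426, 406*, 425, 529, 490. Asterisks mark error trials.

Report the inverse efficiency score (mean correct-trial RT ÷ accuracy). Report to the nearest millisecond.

605 ms

Correct trials (n=11): 562, 479, 456, 509, 613, 595, 551, 426, 425, 529, 490
Mean correct RT = 5635/11 = 512.2727 ms
Proportion correct = 11/13
IES = 512.2727 / (11/13) = 605.413 ms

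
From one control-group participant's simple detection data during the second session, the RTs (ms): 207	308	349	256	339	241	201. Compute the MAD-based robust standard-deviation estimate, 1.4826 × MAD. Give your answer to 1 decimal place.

Sorted: 201, 207, 241, 256, 308, 339, 349 → median = 256
|x − 256| sorted: 0, 15, 49, 52, 55, 83, 93 → MAD = 52
Robust SD ≈ 1.4826 × 52 = 77.095

77.1 ms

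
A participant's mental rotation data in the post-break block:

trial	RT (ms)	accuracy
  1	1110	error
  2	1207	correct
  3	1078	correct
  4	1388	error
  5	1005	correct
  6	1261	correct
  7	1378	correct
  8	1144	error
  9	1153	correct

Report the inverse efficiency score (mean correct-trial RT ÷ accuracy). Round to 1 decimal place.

1770.5 ms

Correct trials (n=6): 1207, 1078, 1005, 1261, 1378, 1153
Mean correct RT = 7082/6 = 1180.3333 ms
Proportion correct = 6/9
IES = 1180.3333 / (6/9) = 1770.500 ms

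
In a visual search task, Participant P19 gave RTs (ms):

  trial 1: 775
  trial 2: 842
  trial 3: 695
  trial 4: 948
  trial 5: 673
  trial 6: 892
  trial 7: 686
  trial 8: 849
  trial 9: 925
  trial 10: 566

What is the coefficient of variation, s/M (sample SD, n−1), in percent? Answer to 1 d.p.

n = 10, Σ = 7851, M = 785.1000
Σ(x−M)² = 143468.900; s = √(143468.900/9) = 126.2576
CV = 126.2576 / 785.1000 = 0.16082 = 16.082%

16.1%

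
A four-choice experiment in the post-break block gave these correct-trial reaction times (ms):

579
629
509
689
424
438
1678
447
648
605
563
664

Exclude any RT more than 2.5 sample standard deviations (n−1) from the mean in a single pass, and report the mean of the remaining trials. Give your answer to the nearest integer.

n = 12, ΣRT = 7873, M = 656.083
Σ(x−M)² = 1230246.92; s = √(1230246.92/11) = 334.426
Cutoffs: 656.083 ± 2.5·334.426 → [-180.0, 1492.1]
Outside: 1678 → excluded.
Retained (n=11): Σ = 6195, mean = 6195/11 = 563.182

563 ms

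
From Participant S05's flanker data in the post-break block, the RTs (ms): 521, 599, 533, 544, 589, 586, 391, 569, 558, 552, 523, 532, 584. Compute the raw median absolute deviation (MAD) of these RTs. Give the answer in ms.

Sorted: 391, 521, 523, 532, 533, 544, 552, 558, 569, 584, 586, 589, 599 → median = 552
|x − 552|: 31, 47, 19, 8, 37, 34, 161, 17, 6, 0, 29, 20, 32
Sorted deviations: 0, 6, 8, 17, 19, 20, 29, 31, 32, 34, 37, 47, 161 → MAD = 29

29 ms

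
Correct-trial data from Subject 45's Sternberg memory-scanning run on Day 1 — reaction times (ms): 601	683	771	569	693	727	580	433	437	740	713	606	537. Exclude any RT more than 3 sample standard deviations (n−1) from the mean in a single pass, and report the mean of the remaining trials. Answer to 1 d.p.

n = 13, ΣRT = 8090, M = 622.308
Σ(x−M)² = 146632.77; s = √(146632.77/12) = 110.541
Cutoffs: 622.308 ± 3·110.541 → [290.7, 953.9]
No RTs fall outside the cutoffs; all 13 retained. Mean = 8090/13 = 622.308

622.3 ms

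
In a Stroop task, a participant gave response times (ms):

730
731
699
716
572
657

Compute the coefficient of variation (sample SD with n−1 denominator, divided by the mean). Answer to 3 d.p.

0.090

n = 6, Σ = 4105, M = 684.1667
Σ(x−M)² = 18846.833; s = √(18846.833/5) = 61.3952
CV = 61.3952 / 684.1667 = 0.08974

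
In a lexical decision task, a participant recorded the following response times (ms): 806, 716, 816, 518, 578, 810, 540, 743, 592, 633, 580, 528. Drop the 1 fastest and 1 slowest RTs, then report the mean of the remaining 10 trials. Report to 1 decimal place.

652.6 ms

Sorted: 518, 528, 540, 578, 580, 592, 633, 716, 743, 806, 810, 816
Drop lowest 1 (518) and highest 1 (816)
Remaining (n=10): Σ = 6526, mean = 6526/10 = 652.600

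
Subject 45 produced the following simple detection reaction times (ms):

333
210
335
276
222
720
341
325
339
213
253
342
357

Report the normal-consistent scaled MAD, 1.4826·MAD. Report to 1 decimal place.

Sorted: 210, 213, 222, 253, 276, 325, 333, 335, 339, 341, 342, 357, 720 → median = 333
|x − 333| sorted: 0, 2, 6, 8, 8, 9, 24, 57, 80, 111, 120, 123, 387 → MAD = 24
Robust SD ≈ 1.4826 × 24 = 35.582

35.6 ms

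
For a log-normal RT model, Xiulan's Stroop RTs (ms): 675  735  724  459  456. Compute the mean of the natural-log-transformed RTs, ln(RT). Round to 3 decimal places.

6.390

ln(RT): 6.5147, 6.5999, 6.5848, 6.1291, 6.1225
Σ ln(RT) = 31.9509
Mean = 31.9509/5 = 6.39018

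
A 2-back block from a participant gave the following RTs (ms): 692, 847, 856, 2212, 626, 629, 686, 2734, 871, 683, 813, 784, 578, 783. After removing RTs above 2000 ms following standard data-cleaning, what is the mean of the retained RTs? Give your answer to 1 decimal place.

Excluded: 2212, 2734
Retained (n=12): Σ = 8848
Mean = 8848/12 = 737.3333

737.3 ms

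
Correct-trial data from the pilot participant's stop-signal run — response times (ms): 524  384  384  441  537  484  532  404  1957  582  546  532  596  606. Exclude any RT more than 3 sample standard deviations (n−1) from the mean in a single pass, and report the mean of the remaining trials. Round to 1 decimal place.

n = 14, ΣRT = 8509, M = 607.786
Σ(x−M)² = 2033350.36; s = √(2033350.36/13) = 395.489
Cutoffs: 607.786 ± 3·395.489 → [-578.7, 1794.3]
Outside: 1957 → excluded.
Retained (n=13): Σ = 6552, mean = 6552/13 = 504.000

504.0 ms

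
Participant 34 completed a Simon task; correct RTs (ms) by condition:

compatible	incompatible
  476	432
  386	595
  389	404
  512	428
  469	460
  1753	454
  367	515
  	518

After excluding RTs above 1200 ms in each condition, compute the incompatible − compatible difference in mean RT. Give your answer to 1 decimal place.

compatible: exclude 1753
M(compatible) = 2599/6 = 433.167
M(incompatible) = 3806/8 = 475.750
Difference = 475.750 − 433.167 = 42.583 ms

42.6 ms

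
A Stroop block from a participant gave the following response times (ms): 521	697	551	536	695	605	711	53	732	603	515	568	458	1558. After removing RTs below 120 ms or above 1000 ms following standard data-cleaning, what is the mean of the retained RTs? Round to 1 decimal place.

Excluded: 53, 1558
Retained (n=12): Σ = 7192
Mean = 7192/12 = 599.3333

599.3 ms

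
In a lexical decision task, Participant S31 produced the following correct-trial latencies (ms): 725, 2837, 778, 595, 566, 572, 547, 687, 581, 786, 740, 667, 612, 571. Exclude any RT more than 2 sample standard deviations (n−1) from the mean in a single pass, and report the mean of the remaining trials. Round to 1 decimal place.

n = 14, ΣRT = 11264, M = 804.571
Σ(x−M)² = 4537959.43; s = √(4537959.43/13) = 590.825
Cutoffs: 804.571 ± 2·590.825 → [-377.1, 1986.2]
Outside: 2837 → excluded.
Retained (n=13): Σ = 8427, mean = 8427/13 = 648.231

648.2 ms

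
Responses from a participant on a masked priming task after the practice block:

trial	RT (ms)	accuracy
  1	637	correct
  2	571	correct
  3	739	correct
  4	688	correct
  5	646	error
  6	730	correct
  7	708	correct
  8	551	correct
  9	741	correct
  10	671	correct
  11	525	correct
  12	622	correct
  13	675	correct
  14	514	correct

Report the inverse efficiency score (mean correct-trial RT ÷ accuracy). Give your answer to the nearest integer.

694 ms

Correct trials (n=13): 637, 571, 739, 688, 730, 708, 551, 741, 671, 525, 622, 675, 514
Mean correct RT = 8372/13 = 644.0000 ms
Proportion correct = 13/14
IES = 644.0000 / (13/14) = 693.538 ms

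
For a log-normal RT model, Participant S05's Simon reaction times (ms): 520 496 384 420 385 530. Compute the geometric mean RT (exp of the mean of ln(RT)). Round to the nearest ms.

452 ms

ln(RT): 6.2538, 6.2066, 5.9506, 6.0403, 5.9532, 6.2729
Mean ln(RT) = 36.6774/6 = 6.11290
Geometric mean = exp(6.11290) = 451.65 ms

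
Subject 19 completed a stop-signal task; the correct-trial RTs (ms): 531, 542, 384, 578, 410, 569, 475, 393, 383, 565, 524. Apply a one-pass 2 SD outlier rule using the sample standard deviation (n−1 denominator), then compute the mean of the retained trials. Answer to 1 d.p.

n = 11, ΣRT = 5354, M = 486.727
Σ(x−M)² = 63752.18; s = √(63752.18/10) = 79.845
Cutoffs: 486.727 ± 2·79.845 → [327.0, 646.4]
No RTs fall outside the cutoffs; all 11 retained. Mean = 5354/11 = 486.727

486.7 ms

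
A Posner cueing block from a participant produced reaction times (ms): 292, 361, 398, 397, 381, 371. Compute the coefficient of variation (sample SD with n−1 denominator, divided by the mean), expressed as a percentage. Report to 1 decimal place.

10.7%

n = 6, Σ = 2200, M = 366.6667
Σ(x−M)² = 7733.333; s = √(7733.333/5) = 39.3277
CV = 39.3277 / 366.6667 = 0.10726 = 10.726%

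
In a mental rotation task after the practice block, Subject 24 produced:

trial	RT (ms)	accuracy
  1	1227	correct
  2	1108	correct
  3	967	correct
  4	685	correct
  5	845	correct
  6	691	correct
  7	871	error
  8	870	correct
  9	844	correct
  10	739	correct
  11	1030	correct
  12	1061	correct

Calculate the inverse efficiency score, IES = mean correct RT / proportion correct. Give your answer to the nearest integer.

998 ms

Correct trials (n=11): 1227, 1108, 967, 685, 845, 691, 870, 844, 739, 1030, 1061
Mean correct RT = 10067/11 = 915.1818 ms
Proportion correct = 11/12
IES = 915.1818 / (11/12) = 998.380 ms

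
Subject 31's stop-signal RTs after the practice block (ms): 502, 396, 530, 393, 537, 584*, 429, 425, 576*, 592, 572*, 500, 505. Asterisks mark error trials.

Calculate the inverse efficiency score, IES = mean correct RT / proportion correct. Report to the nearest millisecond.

Correct trials (n=10): 502, 396, 530, 393, 537, 429, 425, 592, 500, 505
Mean correct RT = 4809/10 = 480.9000 ms
Proportion correct = 10/13
IES = 480.9000 / (10/13) = 625.170 ms

625 ms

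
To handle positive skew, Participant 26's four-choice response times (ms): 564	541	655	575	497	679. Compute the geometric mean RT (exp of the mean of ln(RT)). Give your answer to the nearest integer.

ln(RT): 6.3351, 6.2934, 6.4846, 6.3544, 6.2086, 6.5206
Mean ln(RT) = 38.1967/6 = 6.36611
Geometric mean = exp(6.36611) = 581.79 ms

582 ms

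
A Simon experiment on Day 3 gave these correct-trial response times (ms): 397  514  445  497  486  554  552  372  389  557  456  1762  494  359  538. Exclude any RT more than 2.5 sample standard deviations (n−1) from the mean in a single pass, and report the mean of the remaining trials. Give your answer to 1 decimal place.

n = 15, ΣRT = 8372, M = 558.133
Σ(x−M)² = 1616857.73; s = √(1616857.73/14) = 339.838
Cutoffs: 558.133 ± 2.5·339.838 → [-291.5, 1407.7]
Outside: 1762 → excluded.
Retained (n=14): Σ = 6610, mean = 6610/14 = 472.143

472.1 ms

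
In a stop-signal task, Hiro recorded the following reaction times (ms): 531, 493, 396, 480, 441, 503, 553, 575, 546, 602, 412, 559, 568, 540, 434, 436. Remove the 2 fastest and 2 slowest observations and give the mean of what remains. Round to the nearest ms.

507 ms

Sorted: 396, 412, 434, 436, 441, 480, 493, 503, 531, 540, 546, 553, 559, 568, 575, 602
Drop lowest 2 (396, 412) and highest 2 (575, 602)
Remaining (n=12): Σ = 6084, mean = 6084/12 = 507.000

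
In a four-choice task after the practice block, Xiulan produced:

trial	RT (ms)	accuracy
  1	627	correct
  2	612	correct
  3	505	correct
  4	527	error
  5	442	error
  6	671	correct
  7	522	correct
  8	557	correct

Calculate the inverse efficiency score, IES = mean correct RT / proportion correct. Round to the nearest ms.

776 ms

Correct trials (n=6): 627, 612, 505, 671, 522, 557
Mean correct RT = 3494/6 = 582.3333 ms
Proportion correct = 6/8
IES = 582.3333 / (6/8) = 776.444 ms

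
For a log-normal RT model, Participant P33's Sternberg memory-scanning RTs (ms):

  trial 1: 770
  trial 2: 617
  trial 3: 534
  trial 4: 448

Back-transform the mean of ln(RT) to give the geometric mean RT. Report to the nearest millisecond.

ln(RT): 6.6464, 6.4249, 6.2804, 6.1048
Mean ln(RT) = 25.4564/4 = 6.36411
Geometric mean = exp(6.36411) = 580.63 ms

581 ms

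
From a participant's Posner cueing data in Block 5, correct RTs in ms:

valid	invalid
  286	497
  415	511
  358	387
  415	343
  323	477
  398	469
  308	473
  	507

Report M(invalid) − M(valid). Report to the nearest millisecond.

M(valid) = 2503/7 = 357.571
M(invalid) = 3664/8 = 458.000
Difference = 458.000 − 357.571 = 100.429 ms

100 ms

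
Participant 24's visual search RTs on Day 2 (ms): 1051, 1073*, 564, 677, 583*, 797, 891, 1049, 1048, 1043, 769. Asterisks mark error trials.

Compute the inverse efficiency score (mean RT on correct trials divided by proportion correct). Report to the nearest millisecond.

1071 ms

Correct trials (n=9): 1051, 564, 677, 797, 891, 1049, 1048, 1043, 769
Mean correct RT = 7889/9 = 876.5556 ms
Proportion correct = 9/11
IES = 876.5556 / (9/11) = 1071.346 ms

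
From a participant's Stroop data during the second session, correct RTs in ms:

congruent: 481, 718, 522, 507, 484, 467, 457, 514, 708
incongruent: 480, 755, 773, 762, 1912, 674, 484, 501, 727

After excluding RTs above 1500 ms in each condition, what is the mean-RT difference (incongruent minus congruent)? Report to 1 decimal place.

104.7 ms

incongruent: exclude 1912
M(congruent) = 4858/9 = 539.778
M(incongruent) = 5156/8 = 644.500
Difference = 644.500 − 539.778 = 104.722 ms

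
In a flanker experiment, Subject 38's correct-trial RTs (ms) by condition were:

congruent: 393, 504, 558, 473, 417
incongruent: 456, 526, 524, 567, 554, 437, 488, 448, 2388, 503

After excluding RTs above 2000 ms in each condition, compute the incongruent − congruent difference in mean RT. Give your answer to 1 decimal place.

31.3 ms

incongruent: exclude 2388
M(congruent) = 2345/5 = 469.000
M(incongruent) = 4503/9 = 500.333
Difference = 500.333 − 469.000 = 31.333 ms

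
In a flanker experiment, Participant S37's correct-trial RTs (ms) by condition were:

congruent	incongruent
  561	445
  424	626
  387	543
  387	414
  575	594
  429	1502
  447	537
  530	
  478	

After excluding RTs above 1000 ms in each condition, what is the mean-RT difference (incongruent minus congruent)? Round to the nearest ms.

incongruent: exclude 1502
M(congruent) = 4218/9 = 468.667
M(incongruent) = 3159/6 = 526.500
Difference = 526.500 − 468.667 = 57.833 ms

58 ms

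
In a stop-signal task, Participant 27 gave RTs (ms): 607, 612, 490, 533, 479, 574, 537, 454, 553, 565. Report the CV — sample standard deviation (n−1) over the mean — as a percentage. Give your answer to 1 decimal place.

n = 10, Σ = 5404, M = 540.4000
Σ(x−M)² = 25296.400; s = √(25296.400/9) = 53.0161
CV = 53.0161 / 540.4000 = 0.09811 = 9.811%

9.8%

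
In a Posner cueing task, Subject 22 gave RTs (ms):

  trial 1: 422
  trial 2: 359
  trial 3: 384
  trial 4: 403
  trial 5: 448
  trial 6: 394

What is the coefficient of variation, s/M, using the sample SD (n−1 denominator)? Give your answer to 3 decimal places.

n = 6, Σ = 2410, M = 401.6667
Σ(x−M)² = 4753.333; s = √(4753.333/5) = 30.8329
CV = 30.8329 / 401.6667 = 0.07676

0.077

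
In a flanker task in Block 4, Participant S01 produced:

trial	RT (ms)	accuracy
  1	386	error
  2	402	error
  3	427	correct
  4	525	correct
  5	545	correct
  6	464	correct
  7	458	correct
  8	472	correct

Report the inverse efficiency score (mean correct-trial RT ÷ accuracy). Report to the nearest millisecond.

642 ms

Correct trials (n=6): 427, 525, 545, 464, 458, 472
Mean correct RT = 2891/6 = 481.8333 ms
Proportion correct = 6/8
IES = 481.8333 / (6/8) = 642.444 ms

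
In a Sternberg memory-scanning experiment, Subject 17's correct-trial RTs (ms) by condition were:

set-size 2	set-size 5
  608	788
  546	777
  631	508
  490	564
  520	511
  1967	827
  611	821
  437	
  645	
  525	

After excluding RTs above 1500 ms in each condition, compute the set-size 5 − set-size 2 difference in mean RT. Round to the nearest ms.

128 ms

set-size 2: exclude 1967
M(set-size 2) = 5013/9 = 557.000
M(set-size 5) = 4796/7 = 685.143
Difference = 685.143 − 557.000 = 128.143 ms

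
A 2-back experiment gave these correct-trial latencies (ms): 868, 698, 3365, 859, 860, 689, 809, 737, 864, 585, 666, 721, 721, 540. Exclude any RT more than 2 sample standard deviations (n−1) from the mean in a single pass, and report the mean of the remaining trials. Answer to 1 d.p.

739.8 ms

n = 14, ΣRT = 12982, M = 927.286
Σ(x−M)² = 6539240.86; s = √(6539240.86/13) = 709.238
Cutoffs: 927.286 ± 2·709.238 → [-491.2, 2345.8]
Outside: 3365 → excluded.
Retained (n=13): Σ = 9617, mean = 9617/13 = 739.769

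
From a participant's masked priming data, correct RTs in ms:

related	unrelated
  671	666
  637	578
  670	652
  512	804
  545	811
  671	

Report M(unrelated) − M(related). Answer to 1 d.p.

M(related) = 3706/6 = 617.667
M(unrelated) = 3511/5 = 702.200
Difference = 702.200 − 617.667 = 84.533 ms

84.5 ms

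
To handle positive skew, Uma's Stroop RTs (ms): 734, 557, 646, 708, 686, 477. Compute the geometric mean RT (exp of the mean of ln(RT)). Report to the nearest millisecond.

ln(RT): 6.5985, 6.3226, 6.4708, 6.5624, 6.5309, 6.1675
Mean ln(RT) = 38.6527/6 = 6.44212
Geometric mean = exp(6.44212) = 627.74 ms

628 ms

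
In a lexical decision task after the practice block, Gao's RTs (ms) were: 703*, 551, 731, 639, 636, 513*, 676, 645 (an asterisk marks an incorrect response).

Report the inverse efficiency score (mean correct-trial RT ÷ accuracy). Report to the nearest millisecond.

Correct trials (n=6): 551, 731, 639, 636, 676, 645
Mean correct RT = 3878/6 = 646.3333 ms
Proportion correct = 6/8
IES = 646.3333 / (6/8) = 861.778 ms

862 ms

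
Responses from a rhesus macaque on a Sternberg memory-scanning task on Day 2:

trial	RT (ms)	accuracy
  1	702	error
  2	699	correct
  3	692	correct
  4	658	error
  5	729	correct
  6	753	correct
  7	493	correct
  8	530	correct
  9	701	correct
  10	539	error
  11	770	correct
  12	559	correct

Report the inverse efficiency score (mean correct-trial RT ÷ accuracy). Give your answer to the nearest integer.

Correct trials (n=9): 699, 692, 729, 753, 493, 530, 701, 770, 559
Mean correct RT = 5926/9 = 658.4444 ms
Proportion correct = 9/12
IES = 658.4444 / (9/12) = 877.926 ms

878 ms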